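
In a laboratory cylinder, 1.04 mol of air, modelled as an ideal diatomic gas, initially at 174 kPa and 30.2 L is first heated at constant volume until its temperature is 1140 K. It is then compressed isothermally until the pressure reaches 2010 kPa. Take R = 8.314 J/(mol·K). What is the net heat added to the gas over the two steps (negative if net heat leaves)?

-6410 J

T₁ = P₁V₁/(nR) = 174×30.2/(1.04×8.314) = 608 K.
Step 1 — Isochoric: V stays 30.2 L; P/T = const ⇒ T₂ = 1140 K, P₂ = 326 kPa.
W = 0 (no volume change).
ΔU = nCvΔT = 1.04×20.8×(1140−608) = 11500 J.
Q = ΔU = 11500 J.
State after step 1: P = 326 kPa, V = 30.2 L, T = 1140 K.
Step 2 — Isothermal: T stays 1140 K; PV = const ⇒ V₂ = 4.90 L, P₂ = 2010 kPa.
ΔU = 0 (ideal gas, T constant).
W = nRT ln(V₂/V₁) = 1.04×8.314×1140×ln(0.162) = -17900 J.
Q = ΔU + W = -17900 J.
Net over both steps: W = -17900 J, Q = -6410 J, ΔU = 11500 J.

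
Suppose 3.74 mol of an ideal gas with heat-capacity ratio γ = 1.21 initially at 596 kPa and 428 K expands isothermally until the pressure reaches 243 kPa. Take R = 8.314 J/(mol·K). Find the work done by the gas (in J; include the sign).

11900 J

V₁ = nRT₁/P₁ = 3.74×8.314×428/596 = 22.3 L.
Isothermal: T stays 428 K; PV = const ⇒ V₂ = 54.8 L, P₂ = 243 kPa.
W = nRT ln(V₂/V₁) = 3.74×8.314×428×ln(2.45) = 11900 J.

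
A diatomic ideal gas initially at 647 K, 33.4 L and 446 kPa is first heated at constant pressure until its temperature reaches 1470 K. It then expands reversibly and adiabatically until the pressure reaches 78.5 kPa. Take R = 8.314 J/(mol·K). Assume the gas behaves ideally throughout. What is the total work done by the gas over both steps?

n = P₁V₁/(RT₁) = 446×33.4/(8.314×647) = 2.77 mol.
Step 1 — Isobaric: P stays 446 kPa; V/T = const ⇒ T₂ = 1470 K, V₂ = 75.9 L.
W = PΔV = 446×(75.9−33.4) kPa·L = 18900 J.
ΔU = nCvΔT = 2.77×20.8×(1470−647) = 47400 J.
Q = ΔU + W = nCpΔT = 66300 J.
State after step 1: P = 446 kPa, V = 75.9 L, T = 1470 K.
Step 2 — Adiabatic: T₂/T₁ = (P₂/P₁)^((γ−1)/γ) ⇒ T₂ = 1470×(0.176)^0.286 = 895 K; V₂ = 262 L.
ΔU = nCvΔT = 2.77×20.8×(895−1470) = -33100 J.
Q = 0 for an adiabatic process, so W = −ΔU = 33100 J.
Net over both steps: W = 52100 J, Q = 66300 J, ΔU = 14300 J.

52100 J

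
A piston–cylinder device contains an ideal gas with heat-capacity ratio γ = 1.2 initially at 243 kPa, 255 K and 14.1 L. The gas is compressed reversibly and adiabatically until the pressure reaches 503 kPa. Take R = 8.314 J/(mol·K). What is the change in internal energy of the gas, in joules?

n = P₁V₁/(RT₁) = 243×14.1/(8.314×255) = 1.62 mol.
Adiabatic: T₂/T₁ = (P₂/P₁)^((γ−1)/γ) ⇒ T₂ = 255×(2.07)^0.167 = 288 K; V₂ = 7.69 L.
For an ideal gas ΔU = nCvΔT with Cv = R/(γ−1) = 41.6 J/(mol·K).
ΔU = 1.62×41.6×(288−255) = 2210 J.

2210 J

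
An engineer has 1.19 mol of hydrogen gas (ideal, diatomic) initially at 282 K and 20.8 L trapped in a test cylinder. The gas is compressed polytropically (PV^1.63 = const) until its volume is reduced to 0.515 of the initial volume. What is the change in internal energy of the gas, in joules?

3620 J

P₁ = nRT₁/V₁ = 1.19×8.314×282/20.8 = 134 kPa.
Polytropic n=1.63: T₂ = T₁(V₁/V₂)^(n−1) = 282×(1.94)^0.63 = 428 K; P₂ = P₁(V₁/V₂)^n = 396 kPa.
For an ideal gas ΔU = nCvΔT with Cv = (5/2)R = 20.8 J/(mol·K).
ΔU = 1.19×20.8×(428−282) = 3620 J.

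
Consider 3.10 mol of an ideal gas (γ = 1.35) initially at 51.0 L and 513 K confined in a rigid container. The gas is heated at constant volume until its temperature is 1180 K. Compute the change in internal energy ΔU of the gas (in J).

P₁ = nRT₁/V₁ = 3.10×8.314×513/51.0 = 259 kPa.
Isochoric: V stays 51.0 L; P/T = const ⇒ T₂ = 1180 K, P₂ = 596 kPa.
For an ideal gas ΔU = nCvΔT with Cv = R/(γ−1) = 23.8 J/(mol·K).
ΔU = 3.10×23.8×(1180−513) = 49100 J.

49100 J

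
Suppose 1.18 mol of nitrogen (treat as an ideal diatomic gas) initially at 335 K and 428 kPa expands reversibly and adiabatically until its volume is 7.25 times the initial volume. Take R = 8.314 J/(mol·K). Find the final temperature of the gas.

152 K

V₁ = nRT₁/P₁ = 1.18×8.314×335/428 = 7.68 L.
Adiabatic: TV^(γ−1) = const ⇒ T₂ = 335×(0.138)^0.400 = 152 K; PV^γ = const ⇒ P₂ = 26.7 kPa.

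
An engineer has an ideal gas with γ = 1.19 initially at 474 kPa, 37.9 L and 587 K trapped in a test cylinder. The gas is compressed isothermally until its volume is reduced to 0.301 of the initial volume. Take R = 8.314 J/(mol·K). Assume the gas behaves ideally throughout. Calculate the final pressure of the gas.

1570 kPa

Isothermal: T stays 587 K; PV = const ⇒ V₂ = 11.4 L, P₂ = 1570 kPa.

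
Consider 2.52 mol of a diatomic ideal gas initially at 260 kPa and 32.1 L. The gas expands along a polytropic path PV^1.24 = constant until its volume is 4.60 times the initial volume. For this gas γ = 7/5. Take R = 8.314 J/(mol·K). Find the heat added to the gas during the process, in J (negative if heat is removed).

4270 J

T₁ = P₁V₁/(nR) = 260×32.1/(2.52×8.314) = 398 K.
Polytropic n=1.24: T₂ = T₁(V₁/V₂)^(n−1) = 398×(0.217)^0.24 = 276 K; P₂ = P₁(V₁/V₂)^n = 39.2 kPa.
W = (P₁V₁−P₂V₂)/(n−1) = (260×32.1−39.2×148)/0.24 = 10700 J.
ΔU = nCvΔT = 2.52×20.8×(276−398) = -6400 J.
Q = ΔU + W = 4270 J.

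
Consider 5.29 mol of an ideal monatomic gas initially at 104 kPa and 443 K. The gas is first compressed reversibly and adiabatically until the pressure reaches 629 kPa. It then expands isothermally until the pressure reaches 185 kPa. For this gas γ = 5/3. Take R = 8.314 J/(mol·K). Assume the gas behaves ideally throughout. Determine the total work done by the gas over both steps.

V₁ = nRT₁/P₁ = 5.29×8.314×443/104 = 187 L.
Step 1 — Adiabatic: T₂/T₁ = (P₂/P₁)^((γ−1)/γ) ⇒ T₂ = 443×(6.05)^0.400 = 910 K; V₂ = 63.6 L.
ΔU = nCvΔT = 5.29×12.5×(910−443) = 30800 J.
Q = 0 for an adiabatic process, so W = −ΔU = -30800 J.
State after step 1: P = 629 kPa, V = 63.6 L, T = 910 K.
Step 2 — Isothermal: T stays 910 K; PV = const ⇒ V₂ = 216 L, P₂ = 185 kPa.
ΔU = 0 (ideal gas, T constant).
W = nRT ln(V₂/V₁) = 5.29×8.314×910×ln(3.40) = 49000 J.
Q = ΔU + W = 49000 J.
Net over both steps: W = 18200 J, Q = 49000 J, ΔU = 30800 J.

18200 J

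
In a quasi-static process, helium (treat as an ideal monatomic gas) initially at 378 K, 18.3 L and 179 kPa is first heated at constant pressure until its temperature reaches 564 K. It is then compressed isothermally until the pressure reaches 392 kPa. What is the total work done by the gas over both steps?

-2220 J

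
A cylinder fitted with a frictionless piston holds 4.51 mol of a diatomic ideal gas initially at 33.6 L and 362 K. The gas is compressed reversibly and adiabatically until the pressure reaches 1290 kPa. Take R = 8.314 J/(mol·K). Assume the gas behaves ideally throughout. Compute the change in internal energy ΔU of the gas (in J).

P₁ = nRT₁/V₁ = 4.51×8.314×362/33.6 = 404 kPa.
Adiabatic: T₂/T₁ = (P₂/P₁)^((γ−1)/γ) ⇒ T₂ = 362×(3.19)^0.286 = 504 K; V₂ = 14.7 L.
For an ideal gas ΔU = nCvΔT with Cv = (5/2)R = 20.8 J/(mol·K).
ΔU = 4.51×20.8×(504−362) = 13300 J.

13300 J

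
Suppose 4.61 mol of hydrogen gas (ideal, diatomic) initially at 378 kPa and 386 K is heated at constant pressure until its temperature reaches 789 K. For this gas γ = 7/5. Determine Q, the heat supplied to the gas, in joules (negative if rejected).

V₁ = nRT₁/P₁ = 4.61×8.314×386/378 = 39.1 L.
Isobaric: P stays 378 kPa; V/T = const ⇒ T₂ = 789 K, V₂ = 80.0 L.
W = PΔV = 378×(80.0−39.1) kPa·L = 15400 J.
ΔU = nCvΔT = 4.61×20.8×(789−386) = 38600 J.
Q = ΔU + W = nCpΔT = 54100 J.

54100 J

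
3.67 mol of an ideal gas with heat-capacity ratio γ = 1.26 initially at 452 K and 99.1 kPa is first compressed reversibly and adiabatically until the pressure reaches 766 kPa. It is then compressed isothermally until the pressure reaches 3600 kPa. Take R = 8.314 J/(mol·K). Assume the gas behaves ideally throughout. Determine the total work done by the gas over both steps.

V₁ = nRT₁/P₁ = 3.67×8.314×452/99.1 = 139 L.
Step 1 — Adiabatic: T₂/T₁ = (P₂/P₁)^((γ−1)/γ) ⇒ T₂ = 452×(7.73)^0.206 = 689 K; V₂ = 27.5 L.
ΔU = nCvΔT = 3.67×32.0×(689−452) = 27800 J.
Q = 0 for an adiabatic process, so W = −ΔU = -27800 J.
State after step 1: P = 766 kPa, V = 27.5 L, T = 689 K.
Step 2 — Isothermal: T stays 689 K; PV = const ⇒ V₂ = 5.84 L, P₂ = 3600 kPa.
ΔU = 0 (ideal gas, T constant).
W = nRT ln(V₂/V₁) = 3.67×8.314×689×ln(0.213) = -32500 J.
Q = ΔU + W = -32500 J.
Net over both steps: W = -60400 J, Q = -32500 J, ΔU = 27800 J.

-60400 J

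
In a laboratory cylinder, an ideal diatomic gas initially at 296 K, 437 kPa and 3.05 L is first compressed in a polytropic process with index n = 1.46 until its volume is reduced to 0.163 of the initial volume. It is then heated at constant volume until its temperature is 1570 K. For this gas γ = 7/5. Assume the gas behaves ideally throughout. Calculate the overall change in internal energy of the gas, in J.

n = P₁V₁/(RT₁) = 437×3.05/(8.314×296) = 0.542 mol.
Step 1 — Polytropic n=1.46: T₂ = T₁(V₁/V₂)^(n−1) = 296×(6.13)^0.46 = 682 K; P₂ = P₁(V₁/V₂)^n = 6180 kPa.
W = (P₁V₁−P₂V₂)/(n−1) = (437×3.05−6180×0.497)/0.46 = -3780 J.
ΔU = nCvΔT = 0.542×20.8×(682−296) = 4340 J.
Q = ΔU + W = 567 J.
State after step 1: P = 6180 kPa, V = 0.497 L, T = 682 K.
Step 2 — Isochoric: V stays 0.497 L; P/T = const ⇒ T₂ = 1570 K, P₂ = 14200 kPa.
W = 0 (no volume change).
ΔU = nCvΔT = 0.542×20.8×(1570−682) = 10000 J.
Q = ΔU = 10000 J.
Net over both steps: W = -3780 J, Q = 10600 J, ΔU = 14300 J.

14300 J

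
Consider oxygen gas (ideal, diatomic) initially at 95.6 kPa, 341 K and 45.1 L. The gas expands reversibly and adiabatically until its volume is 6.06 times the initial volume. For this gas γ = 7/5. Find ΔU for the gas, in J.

n = P₁V₁/(RT₁) = 95.6×45.1/(8.314×341) = 1.52 mol.
Adiabatic: TV^(γ−1) = const ⇒ T₂ = 341×(0.165)^0.400 = 166 K; PV^γ = const ⇒ P₂ = 7.67 kPa.
For an ideal gas ΔU = nCvΔT with Cv = (5/2)R = 20.8 J/(mol·K).
ΔU = 1.52×20.8×(166−341) = -5540 J.

-5540 J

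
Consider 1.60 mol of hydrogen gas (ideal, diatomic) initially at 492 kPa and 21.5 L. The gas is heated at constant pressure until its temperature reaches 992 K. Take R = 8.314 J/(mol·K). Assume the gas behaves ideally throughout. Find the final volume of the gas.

26.8 L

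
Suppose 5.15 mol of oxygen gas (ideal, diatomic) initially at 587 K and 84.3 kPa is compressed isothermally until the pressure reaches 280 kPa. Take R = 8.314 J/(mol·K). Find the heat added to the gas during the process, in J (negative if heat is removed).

V₁ = nRT₁/P₁ = 5.15×8.314×587/84.3 = 298 L.
Isothermal: T stays 587 K; PV = const ⇒ V₂ = 89.8 L, P₂ = 280 kPa.
ΔU = 0 (ideal gas, T constant).
W = nRT ln(V₂/V₁) = 5.15×8.314×587×ln(0.301) = -30200 J.
Q = ΔU + W = -30200 J.

-30200 J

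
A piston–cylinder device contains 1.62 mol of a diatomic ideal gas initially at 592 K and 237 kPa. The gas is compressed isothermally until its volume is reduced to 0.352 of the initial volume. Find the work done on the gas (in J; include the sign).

8330 J

V₁ = nRT₁/P₁ = 1.62×8.314×592/237 = 33.6 L.
Isothermal: T stays 592 K; PV = const ⇒ V₂ = 11.8 L, P₂ = 673 kPa.
W = nRT ln(V₂/V₁) = 1.62×8.314×592×ln(0.352) = -8330 J.
Work done on the gas = −W_by = 8330 J.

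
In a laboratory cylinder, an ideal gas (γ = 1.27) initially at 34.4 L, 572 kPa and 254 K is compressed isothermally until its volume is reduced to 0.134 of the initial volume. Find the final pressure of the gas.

4270 kPa

Isothermal: T stays 254 K; PV = const ⇒ V₂ = 4.61 L, P₂ = 4270 kPa.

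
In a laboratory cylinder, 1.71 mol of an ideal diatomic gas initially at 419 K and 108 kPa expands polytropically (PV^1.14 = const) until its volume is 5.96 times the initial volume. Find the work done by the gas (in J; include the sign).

V₁ = nRT₁/P₁ = 1.71×8.314×419/108 = 55.2 L.
Polytropic n=1.14: T₂ = T₁(V₁/V₂)^(n−1) = 419×(0.168)^0.14 = 326 K; P₂ = P₁(V₁/V₂)^n = 14.1 kPa.
W = (P₁V₁−P₂V₂)/(n−1) = (108×55.2−14.1×329)/0.14 = 9410 J.

9410 J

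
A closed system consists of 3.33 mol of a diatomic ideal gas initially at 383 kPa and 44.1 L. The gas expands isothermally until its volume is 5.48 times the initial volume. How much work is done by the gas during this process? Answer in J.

28700 J

T₁ = P₁V₁/(nR) = 383×44.1/(3.33×8.314) = 610 K.
Isothermal: T stays 610 K; PV = const ⇒ V₂ = 242 L, P₂ = 69.9 kPa.
W = nRT ln(V₂/V₁) = 3.33×8.314×610×ln(5.48) = 28700 J.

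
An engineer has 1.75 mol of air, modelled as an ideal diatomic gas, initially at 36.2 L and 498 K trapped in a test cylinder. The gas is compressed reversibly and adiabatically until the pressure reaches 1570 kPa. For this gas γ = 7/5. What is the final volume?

8.31 L

P₁ = nRT₁/V₁ = 1.75×8.314×498/36.2 = 200 kPa.
Adiabatic: T₂/T₁ = (P₂/P₁)^((γ−1)/γ) ⇒ T₂ = 498×(7.84)^0.286 = 897 K; V₂ = 8.31 L.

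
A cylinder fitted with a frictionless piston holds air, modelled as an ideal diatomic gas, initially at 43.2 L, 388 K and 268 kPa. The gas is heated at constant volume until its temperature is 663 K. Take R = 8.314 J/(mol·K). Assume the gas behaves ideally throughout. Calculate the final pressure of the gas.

Isochoric: V stays 43.2 L; P/T = const ⇒ T₂ = 663 K, P₂ = 458 kPa.

458 kPa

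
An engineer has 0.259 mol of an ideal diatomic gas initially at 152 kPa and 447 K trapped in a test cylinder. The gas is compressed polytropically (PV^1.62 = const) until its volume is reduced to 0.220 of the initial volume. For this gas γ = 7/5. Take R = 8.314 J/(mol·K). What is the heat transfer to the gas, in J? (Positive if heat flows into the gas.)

V₁ = nRT₁/P₁ = 0.259×8.314×447/152 = 6.33 L.
Polytropic n=1.62: T₂ = T₁(V₁/V₂)^(n−1) = 447×(4.55)^0.62 = 1140 K; P₂ = P₁(V₁/V₂)^n = 1770 kPa.
W = (P₁V₁−P₂V₂)/(n−1) = (152×6.33−1770×1.39)/0.62 = -2420 J.
ΔU = nCvΔT = 0.259×20.8×(1140−447) = 3750 J.
Q = ΔU + W = 1330 J.

1330 J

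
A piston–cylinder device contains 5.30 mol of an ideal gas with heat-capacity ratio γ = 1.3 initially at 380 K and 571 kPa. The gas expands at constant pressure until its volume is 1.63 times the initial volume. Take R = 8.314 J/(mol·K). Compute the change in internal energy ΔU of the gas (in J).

V₁ = nRT₁/P₁ = 5.30×8.314×380/571 = 29.3 L.
Isobaric: P stays 571 kPa; V/T = const ⇒ T₂ = 619 K, V₂ = 47.8 L.
For an ideal gas ΔU = nCvΔT with Cv = R/(γ−1) = 27.7 J/(mol·K).
ΔU = 5.30×27.7×(619−380) = 35200 J.

35200 J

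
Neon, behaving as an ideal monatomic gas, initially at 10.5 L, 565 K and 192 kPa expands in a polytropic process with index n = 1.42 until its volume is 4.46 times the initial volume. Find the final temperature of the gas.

302 K

Polytropic n=1.42: T₂ = T₁(V₁/V₂)^(n−1) = 565×(0.224)^0.42 = 302 K; P₂ = P₁(V₁/V₂)^n = 23.0 kPa.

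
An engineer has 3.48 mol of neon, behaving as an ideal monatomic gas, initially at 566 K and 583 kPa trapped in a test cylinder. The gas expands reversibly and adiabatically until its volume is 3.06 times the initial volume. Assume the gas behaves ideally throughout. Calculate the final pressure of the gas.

V₁ = nRT₁/P₁ = 3.48×8.314×566/583 = 28.1 L.
Adiabatic: TV^(γ−1) = const ⇒ T₂ = 566×(0.327)^0.667 = 269 K; PV^γ = const ⇒ P₂ = 90.4 kPa.

90.4 kPa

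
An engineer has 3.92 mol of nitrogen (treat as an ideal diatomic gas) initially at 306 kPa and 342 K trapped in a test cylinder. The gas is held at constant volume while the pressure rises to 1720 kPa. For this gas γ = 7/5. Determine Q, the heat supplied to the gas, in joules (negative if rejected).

129000 J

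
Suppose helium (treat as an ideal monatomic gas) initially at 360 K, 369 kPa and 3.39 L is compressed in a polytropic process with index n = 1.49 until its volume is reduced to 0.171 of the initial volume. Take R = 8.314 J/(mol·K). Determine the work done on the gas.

n = P₁V₁/(RT₁) = 369×3.39/(8.314×360) = 0.418 mol.
Polytropic n=1.49: T₂ = T₁(V₁/V₂)^(n−1) = 360×(5.85)^0.49 = 855 K; P₂ = P₁(V₁/V₂)^n = 5130 kPa.
W = (P₁V₁−P₂V₂)/(n−1) = (369×3.39−5130×0.580)/0.49 = -3510 J.
Work done on the gas = −W_by = 3510 J.

3510 J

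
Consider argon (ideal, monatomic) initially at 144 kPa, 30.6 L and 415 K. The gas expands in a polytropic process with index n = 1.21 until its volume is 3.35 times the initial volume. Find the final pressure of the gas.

33.3 kPa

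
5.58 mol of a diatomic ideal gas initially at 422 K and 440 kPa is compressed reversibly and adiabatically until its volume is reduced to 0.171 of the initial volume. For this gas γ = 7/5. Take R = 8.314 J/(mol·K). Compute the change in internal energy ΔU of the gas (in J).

50300 J

V₁ = nRT₁/P₁ = 5.58×8.314×422/440 = 44.5 L.
Adiabatic: TV^(γ−1) = const ⇒ T₂ = 422×(5.85)^0.400 = 855 K; PV^γ = const ⇒ P₂ = 5220 kPa.
For an ideal gas ΔU = nCvΔT with Cv = (5/2)R = 20.8 J/(mol·K).
ΔU = 5.58×20.8×(855−422) = 50300 J.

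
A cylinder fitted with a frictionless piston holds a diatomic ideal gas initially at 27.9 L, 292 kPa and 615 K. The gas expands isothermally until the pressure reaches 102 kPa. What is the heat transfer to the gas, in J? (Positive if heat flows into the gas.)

8570 J

n = P₁V₁/(RT₁) = 292×27.9/(8.314×615) = 1.59 mol.
Isothermal: T stays 615 K; PV = const ⇒ V₂ = 79.9 L, P₂ = 102 kPa.
ΔU = 0 (ideal gas, T constant).
W = nRT ln(V₂/V₁) = 1.59×8.314×615×ln(2.86) = 8570 J.
Q = ΔU + W = 8570 J.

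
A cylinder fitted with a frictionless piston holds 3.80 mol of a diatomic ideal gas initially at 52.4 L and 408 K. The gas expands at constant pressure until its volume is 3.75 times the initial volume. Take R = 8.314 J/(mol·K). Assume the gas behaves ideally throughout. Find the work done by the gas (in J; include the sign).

35400 J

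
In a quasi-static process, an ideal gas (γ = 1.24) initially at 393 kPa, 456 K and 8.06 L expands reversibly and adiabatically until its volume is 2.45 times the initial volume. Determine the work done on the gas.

n = P₁V₁/(RT₁) = 393×8.06/(8.314×456) = 0.836 mol.
Adiabatic: TV^(γ−1) = const ⇒ T₂ = 456×(0.408)^0.240 = 368 K; PV^γ = const ⇒ P₂ = 129 kPa.
ΔU = nCvΔT = 0.836×34.6×(368−456) = -2550 J.
Q = 0 for an adiabatic process, so W = −ΔU = 2550 J.
Work done on the gas = −W_by = -2550 J.

-2550 J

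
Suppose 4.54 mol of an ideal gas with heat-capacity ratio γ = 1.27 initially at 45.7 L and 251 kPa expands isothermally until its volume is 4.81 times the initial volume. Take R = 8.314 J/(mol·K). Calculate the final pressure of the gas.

52.2 kPa

T₁ = P₁V₁/(nR) = 251×45.7/(4.54×8.314) = 304 K.
Isothermal: T stays 304 K; PV = const ⇒ V₂ = 220 L, P₂ = 52.2 kPa.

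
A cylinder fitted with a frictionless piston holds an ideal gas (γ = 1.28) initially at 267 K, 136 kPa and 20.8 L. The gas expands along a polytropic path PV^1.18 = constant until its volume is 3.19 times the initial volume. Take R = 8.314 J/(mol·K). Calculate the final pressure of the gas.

34.6 kPa

Polytropic n=1.18: T₂ = T₁(V₁/V₂)^(n−1) = 267×(0.313)^0.18 = 217 K; P₂ = P₁(V₁/V₂)^n = 34.6 kPa.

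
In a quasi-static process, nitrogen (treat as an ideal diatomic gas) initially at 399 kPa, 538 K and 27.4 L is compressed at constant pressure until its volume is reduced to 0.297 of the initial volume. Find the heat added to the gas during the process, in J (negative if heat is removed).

-26900 J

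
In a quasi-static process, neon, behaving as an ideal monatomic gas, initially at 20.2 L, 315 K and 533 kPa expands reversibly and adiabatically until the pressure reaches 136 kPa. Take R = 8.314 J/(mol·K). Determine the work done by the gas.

6800 J

n = P₁V₁/(RT₁) = 533×20.2/(8.314×315) = 4.11 mol.
Adiabatic: T₂/T₁ = (P₂/P₁)^((γ−1)/γ) ⇒ T₂ = 315×(0.255)^0.400 = 182 K; V₂ = 45.8 L.
ΔU = nCvΔT = 4.11×12.5×(182−315) = -6800 J.
Q = 0 for an adiabatic process, so W = −ΔU = 6800 J.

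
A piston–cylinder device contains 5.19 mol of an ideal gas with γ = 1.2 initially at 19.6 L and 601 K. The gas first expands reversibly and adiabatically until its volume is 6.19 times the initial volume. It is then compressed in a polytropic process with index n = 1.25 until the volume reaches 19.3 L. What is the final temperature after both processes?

661 K

P₁ = nRT₁/V₁ = 5.19×8.314×601/19.6 = 1320 kPa.
Step 1 — Adiabatic: TV^(γ−1) = const ⇒ T₂ = 601×(0.162)^0.200 = 417 K; PV^γ = const ⇒ P₂ = 148 kPa.
ΔU = nCvΔT = 5.19×41.6×(417−601) = -39600 J.
Q = 0 for an adiabatic process, so W = −ΔU = 39600 J.
State after step 1: P = 148 kPa, V = 121 L, T = 417 K.
Step 2 — Polytropic n=1.25: T₂ = T₁(V₁/V₂)^(n−1) = 417×(6.29)^0.25 = 661 K; P₂ = P₁(V₁/V₂)^n = 1480 kPa.
W = (P₁V₁−P₂V₂)/(n−1) = (148×121−1480×19.3)/0.25 = -42000 J.
ΔU = nCvΔT = 5.19×41.6×(661−417) = 52500 J.
Q = ΔU + W = 10500 J.
Net over both steps: W = -2420 J, Q = 10500 J, ΔU = 12900 J.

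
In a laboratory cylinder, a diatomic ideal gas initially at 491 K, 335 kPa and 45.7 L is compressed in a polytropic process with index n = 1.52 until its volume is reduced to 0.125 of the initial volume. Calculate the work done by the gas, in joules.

-57400 J

n = P₁V₁/(RT₁) = 335×45.7/(8.314×491) = 3.75 mol.
Polytropic n=1.52: T₂ = T₁(V₁/V₂)^(n−1) = 491×(8.00)^0.52 = 1450 K; P₂ = P₁(V₁/V₂)^n = 7900 kPa.
W = (P₁V₁−P₂V₂)/(n−1) = (335×45.7−7900×5.71)/0.52 = -57400 J.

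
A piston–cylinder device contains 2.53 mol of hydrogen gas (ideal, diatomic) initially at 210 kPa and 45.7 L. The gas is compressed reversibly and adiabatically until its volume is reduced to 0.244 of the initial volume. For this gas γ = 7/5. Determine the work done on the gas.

T₁ = P₁V₁/(nR) = 210×45.7/(2.53×8.314) = 456 K.
Adiabatic: TV^(γ−1) = const ⇒ T₂ = 456×(4.10)^0.400 = 802 K; PV^γ = const ⇒ P₂ = 1510 kPa.
ΔU = nCvΔT = 2.53×20.8×(802−456) = 18200 J.
Q = 0 for an adiabatic process, so W = −ΔU = -18200 J.
Work done on the gas = −W_by = 18200 J.

18200 J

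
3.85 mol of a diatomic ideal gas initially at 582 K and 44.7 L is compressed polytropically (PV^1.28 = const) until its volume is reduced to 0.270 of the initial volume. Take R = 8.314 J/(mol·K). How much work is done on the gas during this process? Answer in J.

P₁ = nRT₁/V₁ = 3.85×8.314×582/44.7 = 417 kPa.
Polytropic n=1.28: T₂ = T₁(V₁/V₂)^(n−1) = 582×(3.70)^0.28 = 840 K; P₂ = P₁(V₁/V₂)^n = 2230 kPa.
W = (P₁V₁−P₂V₂)/(n−1) = (417×44.7−2230×12.1)/0.28 = -29500 J.
Work done on the gas = −W_by = 29500 J.

29500 J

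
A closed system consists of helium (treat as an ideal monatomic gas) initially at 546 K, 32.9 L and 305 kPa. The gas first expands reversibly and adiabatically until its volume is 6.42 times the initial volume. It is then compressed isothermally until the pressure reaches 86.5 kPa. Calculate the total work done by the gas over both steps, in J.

5350 J

n = P₁V₁/(RT₁) = 305×32.9/(8.314×546) = 2.21 mol.
Step 1 — Adiabatic: TV^(γ−1) = const ⇒ T₂ = 546×(0.156)^0.667 = 158 K; PV^γ = const ⇒ P₂ = 13.8 kPa.
ΔU = nCvΔT = 2.21×12.5×(158−546) = -10700 J.
Q = 0 for an adiabatic process, so W = −ΔU = 10700 J.
State after step 1: P = 13.8 kPa, V = 211 L, T = 158 K.
Step 2 — Isothermal: T stays 158 K; PV = const ⇒ V₂ = 33.6 L, P₂ = 86.5 kPa.
ΔU = 0 (ideal gas, T constant).
W = nRT ln(V₂/V₁) = 2.21×8.314×158×ln(0.159) = -5340 J.
Q = ΔU + W = -5340 J.
Net over both steps: W = 5350 J, Q = -5340 J, ΔU = -10700 J.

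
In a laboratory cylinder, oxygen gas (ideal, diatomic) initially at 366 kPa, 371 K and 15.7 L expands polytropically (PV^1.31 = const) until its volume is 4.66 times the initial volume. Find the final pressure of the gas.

48.7 kPa

Polytropic n=1.31: T₂ = T₁(V₁/V₂)^(n−1) = 371×(0.215)^0.31 = 230 K; P₂ = P₁(V₁/V₂)^n = 48.7 kPa.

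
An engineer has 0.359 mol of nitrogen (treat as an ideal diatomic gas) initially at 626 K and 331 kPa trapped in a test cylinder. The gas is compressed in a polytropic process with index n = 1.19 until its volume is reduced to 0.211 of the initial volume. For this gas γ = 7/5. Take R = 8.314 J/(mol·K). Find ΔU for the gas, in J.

1610 J

V₁ = nRT₁/P₁ = 0.359×8.314×626/331 = 5.64 L.
Polytropic n=1.19: T₂ = T₁(V₁/V₂)^(n−1) = 626×(4.74)^0.19 = 841 K; P₂ = P₁(V₁/V₂)^n = 2110 kPa.
For an ideal gas ΔU = nCvΔT with Cv = (5/2)R = 20.8 J/(mol·K).
ΔU = 0.359×20.8×(841−626) = 1610 J.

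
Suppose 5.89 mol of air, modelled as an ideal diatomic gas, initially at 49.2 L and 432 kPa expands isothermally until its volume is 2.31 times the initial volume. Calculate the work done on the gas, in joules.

-17800 J

T₁ = P₁V₁/(nR) = 432×49.2/(5.89×8.314) = 434 K.
Isothermal: T stays 434 K; PV = const ⇒ V₂ = 114 L, P₂ = 187 kPa.
W = nRT ln(V₂/V₁) = 5.89×8.314×434×ln(2.31) = 17800 J.
Work done on the gas = −W_by = -17800 J.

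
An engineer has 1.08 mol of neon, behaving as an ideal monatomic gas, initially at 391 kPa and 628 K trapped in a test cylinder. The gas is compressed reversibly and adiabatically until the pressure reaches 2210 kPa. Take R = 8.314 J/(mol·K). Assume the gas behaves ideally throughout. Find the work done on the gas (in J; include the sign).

V₁ = nRT₁/P₁ = 1.08×8.314×628/391 = 14.4 L.
Adiabatic: T₂/T₁ = (P₂/P₁)^((γ−1)/γ) ⇒ T₂ = 628×(5.65)^0.400 = 1260 K; V₂ = 5.10 L.
ΔU = nCvΔT = 1.08×12.5×(1260−628) = 8450 J.
Q = 0 for an adiabatic process, so W = −ΔU = -8450 J.
Work done on the gas = −W_by = 8450 J.

8450 J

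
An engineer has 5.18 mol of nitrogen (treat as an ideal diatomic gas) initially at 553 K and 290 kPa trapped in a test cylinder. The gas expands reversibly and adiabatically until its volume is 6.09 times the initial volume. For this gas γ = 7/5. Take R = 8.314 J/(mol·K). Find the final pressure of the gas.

23.1 kPa

V₁ = nRT₁/P₁ = 5.18×8.314×553/290 = 82.1 L.
Adiabatic: TV^(γ−1) = const ⇒ T₂ = 553×(0.164)^0.400 = 268 K; PV^γ = const ⇒ P₂ = 23.1 kPa.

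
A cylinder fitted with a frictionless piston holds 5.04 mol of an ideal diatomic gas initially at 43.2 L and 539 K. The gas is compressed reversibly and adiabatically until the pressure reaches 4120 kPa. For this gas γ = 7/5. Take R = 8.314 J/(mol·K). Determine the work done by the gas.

-45400 J

P₁ = nRT₁/V₁ = 5.04×8.314×539/43.2 = 523 kPa.
Adiabatic: T₂/T₁ = (P₂/P₁)^((γ−1)/γ) ⇒ T₂ = 539×(7.88)^0.286 = 972 K; V₂ = 9.89 L.
ΔU = nCvΔT = 5.04×20.8×(972−539) = 45400 J.
Q = 0 for an adiabatic process, so W = −ΔU = -45400 J.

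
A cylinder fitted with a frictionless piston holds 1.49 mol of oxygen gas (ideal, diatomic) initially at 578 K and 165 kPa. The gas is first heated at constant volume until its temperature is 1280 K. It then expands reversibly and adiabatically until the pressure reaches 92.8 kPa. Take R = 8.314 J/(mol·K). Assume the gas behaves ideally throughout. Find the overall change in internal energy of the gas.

8900 J

V₁ = nRT₁/P₁ = 1.49×8.314×578/165 = 43.4 L.
Step 1 — Isochoric: V stays 43.4 L; P/T = const ⇒ T₂ = 1280 K, P₂ = 365 kPa.
W = 0 (no volume change).
ΔU = nCvΔT = 1.49×20.8×(1280−578) = 21700 J.
Q = ΔU = 21700 J.
State after step 1: P = 365 kPa, V = 43.4 L, T = 1280 K.
Step 2 — Adiabatic: T₂/T₁ = (P₂/P₁)^((γ−1)/γ) ⇒ T₂ = 1280×(0.254)^0.286 = 865 K; V₂ = 116 L.
ΔU = nCvΔT = 1.49×20.8×(865−1280) = -12800 J.
Q = 0 for an adiabatic process, so W = −ΔU = 12800 J.
Net over both steps: W = 12800 J, Q = 21700 J, ΔU = 8900 J.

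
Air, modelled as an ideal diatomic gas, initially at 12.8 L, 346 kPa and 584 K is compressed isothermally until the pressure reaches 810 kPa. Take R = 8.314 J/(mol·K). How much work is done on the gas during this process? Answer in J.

n = P₁V₁/(RT₁) = 346×12.8/(8.314×584) = 0.912 mol.
Isothermal: T stays 584 K; PV = const ⇒ V₂ = 5.47 L, P₂ = 810 kPa.
W = nRT ln(V₂/V₁) = 0.912×8.314×584×ln(0.427) = -3770 J.
Work done on the gas = −W_by = 3770 J.

3770 J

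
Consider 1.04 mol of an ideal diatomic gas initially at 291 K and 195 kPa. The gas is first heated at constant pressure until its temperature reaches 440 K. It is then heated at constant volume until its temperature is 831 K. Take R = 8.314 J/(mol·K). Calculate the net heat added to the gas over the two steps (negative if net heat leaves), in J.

13000 J

V₁ = nRT₁/P₁ = 1.04×8.314×291/195 = 12.9 L.
Step 1 — Isobaric: P stays 195 kPa; V/T = const ⇒ T₂ = 440 K, V₂ = 19.5 L.
W = PΔV = 195×(19.5−12.9) kPa·L = 1290 J.
ΔU = nCvΔT = 1.04×20.8×(440−291) = 3220 J.
Q = ΔU + W = nCpΔT = 4510 J.
State after step 1: P = 195 kPa, V = 19.5 L, T = 440 K.
Step 2 — Isochoric: V stays 19.5 L; P/T = const ⇒ T₂ = 831 K, P₂ = 368 kPa.
W = 0 (no volume change).
ΔU = nCvΔT = 1.04×20.8×(831−440) = 8450 J.
Q = ΔU = 8450 J.
Net over both steps: W = 1290 J, Q = 13000 J, ΔU = 11700 J.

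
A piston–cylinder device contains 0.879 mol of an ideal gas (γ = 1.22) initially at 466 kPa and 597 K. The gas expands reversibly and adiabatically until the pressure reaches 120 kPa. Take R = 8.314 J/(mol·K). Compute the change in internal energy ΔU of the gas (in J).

-4300 J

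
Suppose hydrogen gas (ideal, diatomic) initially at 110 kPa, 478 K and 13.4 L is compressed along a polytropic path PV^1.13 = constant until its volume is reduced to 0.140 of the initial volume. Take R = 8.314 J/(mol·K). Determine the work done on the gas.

3300 J

n = P₁V₁/(RT₁) = 110×13.4/(8.314×478) = 0.371 mol.
Polytropic n=1.13: T₂ = T₁(V₁/V₂)^(n−1) = 478×(7.14)^0.13 = 617 K; P₂ = P₁(V₁/V₂)^n = 1010 kPa.
W = (P₁V₁−P₂V₂)/(n−1) = (110×13.4−1010×1.88)/0.13 = -3300 J.
Work done on the gas = −W_by = 3300 J.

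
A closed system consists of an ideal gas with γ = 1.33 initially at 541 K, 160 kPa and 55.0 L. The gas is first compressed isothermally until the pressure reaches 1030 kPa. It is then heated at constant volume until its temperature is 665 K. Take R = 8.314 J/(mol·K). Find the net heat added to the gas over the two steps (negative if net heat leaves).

-10300 J

n = P₁V₁/(RT₁) = 160×55.0/(8.314×541) = 1.96 mol.
Step 1 — Isothermal: T stays 541 K; PV = const ⇒ V₂ = 8.54 L, P₂ = 1030 kPa.
ΔU = 0 (ideal gas, T constant).
W = nRT ln(V₂/V₁) = 1.96×8.314×541×ln(0.155) = -16400 J.
Q = ΔU + W = -16400 J.
State after step 1: P = 1030 kPa, V = 8.54 L, T = 541 K.
Step 2 — Isochoric: V stays 8.54 L; P/T = const ⇒ T₂ = 665 K, P₂ = 1270 kPa.
W = 0 (no volume change).
ΔU = nCvΔT = 1.96×25.2×(665−541) = 6110 J.
Q = ΔU = 6110 J.
Net over both steps: W = -16400 J, Q = -10300 J, ΔU = 6110 J.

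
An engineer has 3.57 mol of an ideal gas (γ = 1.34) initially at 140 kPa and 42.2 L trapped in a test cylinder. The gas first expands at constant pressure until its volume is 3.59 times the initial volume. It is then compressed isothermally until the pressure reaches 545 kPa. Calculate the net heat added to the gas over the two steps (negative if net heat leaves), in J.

T₁ = P₁V₁/(nR) = 140×42.2/(3.57×8.314) = 199 K.
Step 1 — Isobaric: P stays 140 kPa; V/T = const ⇒ T₂ = 715 K, V₂ = 151 L.
W = PΔV = 140×(151−42.2) kPa·L = 15300 J.
ΔU = nCvΔT = 3.57×24.5×(715−199) = 45000 J.
Q = ΔU + W = nCpΔT = 60300 J.
State after step 1: P = 140 kPa, V = 151 L, T = 715 K.
Step 2 — Isothermal: T stays 715 K; PV = const ⇒ V₂ = 38.9 L, P₂ = 545 kPa.
ΔU = 0 (ideal gas, T constant).
W = nRT ln(V₂/V₁) = 3.57×8.314×715×ln(0.257) = -28800 J.
Q = ΔU + W = -28800 J.
Net over both steps: W = -13500 J, Q = 31500 J, ΔU = 45000 J.

31500 J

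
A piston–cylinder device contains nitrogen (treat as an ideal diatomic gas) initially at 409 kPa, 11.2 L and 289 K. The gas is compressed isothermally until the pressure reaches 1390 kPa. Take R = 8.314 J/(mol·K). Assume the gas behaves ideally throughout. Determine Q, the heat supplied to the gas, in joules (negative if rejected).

n = P₁V₁/(RT₁) = 409×11.2/(8.314×289) = 1.91 mol.
Isothermal: T stays 289 K; PV = const ⇒ V₂ = 3.30 L, P₂ = 1390 kPa.
ΔU = 0 (ideal gas, T constant).
W = nRT ln(V₂/V₁) = 1.91×8.314×289×ln(0.294) = -5600 J.
Q = ΔU + W = -5600 J.

-5600 J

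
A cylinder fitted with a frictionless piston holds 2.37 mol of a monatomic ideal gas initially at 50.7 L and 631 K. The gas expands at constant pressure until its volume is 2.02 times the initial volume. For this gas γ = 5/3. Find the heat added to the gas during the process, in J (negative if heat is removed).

P₁ = nRT₁/V₁ = 2.37×8.314×631/50.7 = 245 kPa.
Isobaric: P stays 245 kPa; V/T = const ⇒ T₂ = 1270 K, V₂ = 102 L.
W = PΔV = 245×(102−50.7) kPa·L = 12700 J.
ΔU = nCvΔT = 2.37×12.5×(1270−631) = 19000 J.
Q = ΔU + W = nCpΔT = 31700 J.

31700 J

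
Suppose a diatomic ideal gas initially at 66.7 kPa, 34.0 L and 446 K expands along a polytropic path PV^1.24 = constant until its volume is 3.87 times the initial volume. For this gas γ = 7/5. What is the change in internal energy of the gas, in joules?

n = P₁V₁/(RT₁) = 66.7×34.0/(8.314×446) = 0.612 mol.
Polytropic n=1.24: T₂ = T₁(V₁/V₂)^(n−1) = 446×(0.258)^0.24 = 322 K; P₂ = P₁(V₁/V₂)^n = 12.5 kPa.
For an ideal gas ΔU = nCvΔT with Cv = (5/2)R = 20.8 J/(mol·K).
ΔU = 0.612×20.8×(322−446) = -1570 J.

-1570 J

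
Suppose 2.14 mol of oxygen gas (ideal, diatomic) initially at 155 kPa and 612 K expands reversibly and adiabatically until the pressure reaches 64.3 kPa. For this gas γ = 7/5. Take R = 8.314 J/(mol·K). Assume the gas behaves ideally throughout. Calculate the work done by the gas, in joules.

V₁ = nRT₁/P₁ = 2.14×8.314×612/155 = 70.2 L.
Adiabatic: T₂/T₁ = (P₂/P₁)^((γ−1)/γ) ⇒ T₂ = 612×(0.415)^0.286 = 476 K; V₂ = 132 L.
ΔU = nCvΔT = 2.14×20.8×(476−612) = -6050 J.
Q = 0 for an adiabatic process, so W = −ΔU = 6050 J.

6050 J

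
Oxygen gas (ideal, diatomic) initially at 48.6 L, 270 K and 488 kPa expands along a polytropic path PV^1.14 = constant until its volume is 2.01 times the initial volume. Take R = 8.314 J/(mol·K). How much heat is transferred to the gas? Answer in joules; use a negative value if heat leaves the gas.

n = P₁V₁/(RT₁) = 488×48.6/(8.314×270) = 10.6 mol.
Polytropic n=1.14: T₂ = T₁(V₁/V₂)^(n−1) = 270×(0.498)^0.14 = 245 K; P₂ = P₁(V₁/V₂)^n = 220 kPa.
W = (P₁V₁−P₂V₂)/(n−1) = (488×48.6−220×97.7)/0.14 = 15800 J.
ΔU = nCvΔT = 10.6×20.8×(245−270) = -5520 J.
Q = ΔU + W = 10300 J.

10300 J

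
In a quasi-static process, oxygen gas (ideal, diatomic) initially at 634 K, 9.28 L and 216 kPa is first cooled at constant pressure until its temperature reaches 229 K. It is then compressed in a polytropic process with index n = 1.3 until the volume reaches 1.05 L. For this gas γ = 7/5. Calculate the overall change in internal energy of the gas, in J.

-2450 J

n = P₁V₁/(RT₁) = 216×9.28/(8.314×634) = 0.380 mol.
Step 1 — Isobaric: P stays 216 kPa; V/T = const ⇒ T₂ = 229 K, V₂ = 3.35 L.
W = PΔV = 216×(3.35−9.28) kPa·L = -1280 J.
ΔU = nCvΔT = 0.380×20.8×(229−634) = -3200 J.
Q = ΔU + W = nCpΔT = -4480 J.
State after step 1: P = 216 kPa, V = 3.35 L, T = 229 K.
Step 2 — Polytropic n=1.3: T₂ = T₁(V₁/V₂)^(n−1) = 229×(3.19)^0.30 = 324 K; P₂ = P₁(V₁/V₂)^n = 977 kPa.
W = (P₁V₁−P₂V₂)/(n−1) = (216×3.35−977×1.05)/0.30 = -1010 J.
ΔU = nCvΔT = 0.380×20.8×(324−229) = 754 J.
Q = ΔU + W = -251 J.
Net over both steps: W = -2290 J, Q = -4730 J, ΔU = -2450 J.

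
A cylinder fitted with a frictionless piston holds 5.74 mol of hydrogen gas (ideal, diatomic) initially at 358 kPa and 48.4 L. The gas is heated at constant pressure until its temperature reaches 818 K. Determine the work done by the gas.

T₁ = P₁V₁/(nR) = 358×48.4/(5.74×8.314) = 363 K.
Isobaric: P stays 358 kPa; V/T = const ⇒ T₂ = 818 K, V₂ = 109 L.
W = PΔV = 358×(109−48.4) kPa·L = 21700 J.

21700 J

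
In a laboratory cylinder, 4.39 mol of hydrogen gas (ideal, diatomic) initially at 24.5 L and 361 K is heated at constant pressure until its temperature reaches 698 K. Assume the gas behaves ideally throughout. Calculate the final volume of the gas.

47.4 L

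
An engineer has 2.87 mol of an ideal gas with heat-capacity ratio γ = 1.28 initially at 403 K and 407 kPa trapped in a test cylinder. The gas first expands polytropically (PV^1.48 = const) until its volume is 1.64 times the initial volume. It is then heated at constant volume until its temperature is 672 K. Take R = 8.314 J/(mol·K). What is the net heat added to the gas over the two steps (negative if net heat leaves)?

V₁ = nRT₁/P₁ = 2.87×8.314×403/407 = 23.6 L.
Step 1 — Polytropic n=1.48: T₂ = T₁(V₁/V₂)^(n−1) = 403×(0.610)^0.48 = 318 K; P₂ = P₁(V₁/V₂)^n = 196 kPa.
W = (P₁V₁−P₂V₂)/(n−1) = (407×23.6−196×38.7)/0.48 = 4230 J.
ΔU = nCvΔT = 2.87×29.7×(318−403) = -7260 J.
Q = ΔU + W = -3020 J.
State after step 1: P = 196 kPa, V = 38.7 L, T = 318 K.
Step 2 — Isochoric: V stays 38.7 L; P/T = const ⇒ T₂ = 672 K, P₂ = 414 kPa.
W = 0 (no volume change).
ΔU = nCvΔT = 2.87×29.7×(672−318) = 30200 J.
Q = ΔU = 30200 J.
Net over both steps: W = 4230 J, Q = 27200 J, ΔU = 22900 J.

27200 J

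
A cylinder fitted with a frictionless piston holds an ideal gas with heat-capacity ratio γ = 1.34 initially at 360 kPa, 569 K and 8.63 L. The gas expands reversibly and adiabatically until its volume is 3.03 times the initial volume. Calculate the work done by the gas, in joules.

2870 J

n = P₁V₁/(RT₁) = 360×8.63/(8.314×569) = 0.657 mol.
Adiabatic: TV^(γ−1) = const ⇒ T₂ = 569×(0.330)^0.340 = 390 K; PV^γ = const ⇒ P₂ = 81.5 kPa.
ΔU = nCvΔT = 0.657×24.5×(390−569) = -2870 J.
Q = 0 for an adiabatic process, so W = −ΔU = 2870 J.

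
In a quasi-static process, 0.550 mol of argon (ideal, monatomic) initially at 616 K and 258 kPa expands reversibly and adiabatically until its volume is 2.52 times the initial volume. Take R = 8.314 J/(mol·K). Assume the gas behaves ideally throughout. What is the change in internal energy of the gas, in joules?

-1940 J

V₁ = nRT₁/P₁ = 0.550×8.314×616/258 = 10.9 L.
Adiabatic: TV^(γ−1) = const ⇒ T₂ = 616×(0.397)^0.667 = 333 K; PV^γ = const ⇒ P₂ = 55.3 kPa.
For an ideal gas ΔU = nCvΔT with Cv = (3/2)R = 12.5 J/(mol·K).
ΔU = 0.550×12.5×(333−616) = -1940 J.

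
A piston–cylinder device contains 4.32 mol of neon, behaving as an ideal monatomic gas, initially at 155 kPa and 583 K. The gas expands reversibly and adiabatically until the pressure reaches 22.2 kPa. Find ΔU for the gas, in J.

-17000 J

V₁ = nRT₁/P₁ = 4.32×8.314×583/155 = 135 L.
Adiabatic: T₂/T₁ = (P₂/P₁)^((γ−1)/γ) ⇒ T₂ = 583×(0.143)^0.400 = 268 K; V₂ = 434 L.
For an ideal gas ΔU = nCvΔT with Cv = (3/2)R = 12.5 J/(mol·K).
ΔU = 4.32×12.5×(268−583) = -17000 J.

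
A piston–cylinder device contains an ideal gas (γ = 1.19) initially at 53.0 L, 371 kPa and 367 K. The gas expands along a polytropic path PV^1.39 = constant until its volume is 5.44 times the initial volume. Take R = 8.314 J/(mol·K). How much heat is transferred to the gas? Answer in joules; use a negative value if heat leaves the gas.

n = P₁V₁/(RT₁) = 371×53.0/(8.314×367) = 6.44 mol.
Polytropic n=1.39: T₂ = T₁(V₁/V₂)^(n−1) = 367×(0.184)^0.39 = 190 K; P₂ = P₁(V₁/V₂)^n = 35.2 kPa.
W = (P₁V₁−P₂V₂)/(n−1) = (371×53.0−35.2×288)/0.39 = 24400 J.
ΔU = nCvΔT = 6.44×43.8×(190−367) = -50000 J.
Q = ΔU + W = -25700 J.

-25700 J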